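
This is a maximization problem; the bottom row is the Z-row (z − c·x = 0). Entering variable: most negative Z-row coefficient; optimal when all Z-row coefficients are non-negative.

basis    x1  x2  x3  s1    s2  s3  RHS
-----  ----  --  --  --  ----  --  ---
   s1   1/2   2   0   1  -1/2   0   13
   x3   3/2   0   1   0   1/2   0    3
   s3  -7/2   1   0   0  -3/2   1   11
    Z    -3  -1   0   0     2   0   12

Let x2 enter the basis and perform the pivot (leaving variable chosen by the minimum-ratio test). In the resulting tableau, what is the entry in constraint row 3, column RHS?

Ratio test on column x2 — row 1: 13/2 = 13/2; row 2: entry 0 ≤ 0; row 3: 11/1 = 11. Minimum is 13/2 at row 1 (s1 leaves); pivot element 2.
Divide row 1 by 2; eliminate column x2 from the other rows.
Row 3 update in column RHS: 11 − 1·(13/2) = 9/2.

9/2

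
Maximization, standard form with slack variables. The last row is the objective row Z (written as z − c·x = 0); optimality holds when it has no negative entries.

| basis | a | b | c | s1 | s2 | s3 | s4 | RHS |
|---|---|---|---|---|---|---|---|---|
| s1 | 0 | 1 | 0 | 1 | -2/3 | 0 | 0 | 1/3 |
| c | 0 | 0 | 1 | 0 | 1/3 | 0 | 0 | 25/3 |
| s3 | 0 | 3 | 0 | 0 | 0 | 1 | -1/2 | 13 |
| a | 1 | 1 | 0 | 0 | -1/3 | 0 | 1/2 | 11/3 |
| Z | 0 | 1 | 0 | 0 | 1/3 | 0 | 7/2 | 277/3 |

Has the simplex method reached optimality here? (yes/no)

yes

Every Z-row coefficient is ≥ 0, so the tableau is optimal.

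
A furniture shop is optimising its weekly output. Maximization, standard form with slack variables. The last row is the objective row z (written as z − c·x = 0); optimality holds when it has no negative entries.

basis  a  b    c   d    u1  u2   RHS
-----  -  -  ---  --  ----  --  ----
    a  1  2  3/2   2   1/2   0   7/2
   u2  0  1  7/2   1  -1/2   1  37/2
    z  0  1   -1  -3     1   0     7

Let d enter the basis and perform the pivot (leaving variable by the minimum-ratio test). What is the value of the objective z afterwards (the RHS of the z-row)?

Ratio test on column d — row 1: (7/2)/2 = 7/4; row 2: (37/2)/1 = 37/2. Minimum is 7/4 at row 1 (a leaves); pivot element 2.
Pivot on row 1; the z-row RHS becomes 7 − (-3)·(7/4) = 49/4.

49/4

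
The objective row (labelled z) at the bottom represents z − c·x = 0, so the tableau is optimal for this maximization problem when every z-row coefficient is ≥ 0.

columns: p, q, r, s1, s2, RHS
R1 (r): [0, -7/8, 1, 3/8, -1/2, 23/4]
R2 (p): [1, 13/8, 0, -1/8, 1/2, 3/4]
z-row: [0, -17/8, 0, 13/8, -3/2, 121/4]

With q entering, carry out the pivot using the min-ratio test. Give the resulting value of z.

Ratio test on column q — row 1: entry -7/8 ≤ 0; row 2: (3/4)/(13/8) = 6/13. Minimum is 6/13 at row 2 (p leaves); pivot element 13/8.
Pivot on row 2; the z-row RHS becomes 121/4 − (-17/8)·(6/13) = 406/13.

406/13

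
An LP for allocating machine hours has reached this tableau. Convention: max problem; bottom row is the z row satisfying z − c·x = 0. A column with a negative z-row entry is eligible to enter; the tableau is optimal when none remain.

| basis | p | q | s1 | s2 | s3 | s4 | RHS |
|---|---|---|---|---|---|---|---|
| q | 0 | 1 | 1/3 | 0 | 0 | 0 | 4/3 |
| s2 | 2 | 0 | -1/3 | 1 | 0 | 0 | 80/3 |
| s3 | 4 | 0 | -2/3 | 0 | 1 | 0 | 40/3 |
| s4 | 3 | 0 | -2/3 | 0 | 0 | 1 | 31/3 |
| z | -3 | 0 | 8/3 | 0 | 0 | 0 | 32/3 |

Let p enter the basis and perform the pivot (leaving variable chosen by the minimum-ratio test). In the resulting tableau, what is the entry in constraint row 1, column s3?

0

Ratio test on column p — row 1: entry 0 ≤ 0; row 2: (80/3)/2 = 40/3; row 3: (40/3)/4 = 10/3; row 4: (31/3)/3 = 31/9. Minimum is 10/3 at row 3 (s3 leaves); pivot element 4.
Divide row 3 by 4; eliminate column p from the other rows.
Row 1 update in column s3: 0 − 0·(1/4) = 0.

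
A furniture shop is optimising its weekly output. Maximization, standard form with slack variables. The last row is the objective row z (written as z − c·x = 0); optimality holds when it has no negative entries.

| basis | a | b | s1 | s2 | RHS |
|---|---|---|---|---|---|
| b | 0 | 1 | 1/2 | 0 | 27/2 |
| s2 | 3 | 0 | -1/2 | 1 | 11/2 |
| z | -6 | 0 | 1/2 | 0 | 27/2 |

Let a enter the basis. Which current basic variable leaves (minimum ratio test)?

s2

Column a entries and ratios — b: 0 ≤ 0, skip; s2: (11/2)/3 = 11/6.
Smallest ratio is 11/6 in the row of s2, so s2 leaves.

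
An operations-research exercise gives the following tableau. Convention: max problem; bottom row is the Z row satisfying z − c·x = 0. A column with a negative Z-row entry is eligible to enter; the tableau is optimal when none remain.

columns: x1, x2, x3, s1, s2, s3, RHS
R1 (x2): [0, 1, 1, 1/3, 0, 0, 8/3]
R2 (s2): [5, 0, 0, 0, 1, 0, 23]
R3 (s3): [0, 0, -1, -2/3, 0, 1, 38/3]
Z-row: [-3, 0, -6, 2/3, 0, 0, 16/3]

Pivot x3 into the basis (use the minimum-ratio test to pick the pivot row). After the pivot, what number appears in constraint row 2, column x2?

Ratio test on column x3 — row 1: (8/3)/1 = 8/3; row 2: entry 0 ≤ 0; row 3: entry -1 ≤ 0. Minimum is 8/3 at row 1 (x2 leaves); pivot element 1.
Divide row 1 by 1; eliminate column x3 from the other rows.
Row 2 update in column x2: 0 − 0·1 = 0.

0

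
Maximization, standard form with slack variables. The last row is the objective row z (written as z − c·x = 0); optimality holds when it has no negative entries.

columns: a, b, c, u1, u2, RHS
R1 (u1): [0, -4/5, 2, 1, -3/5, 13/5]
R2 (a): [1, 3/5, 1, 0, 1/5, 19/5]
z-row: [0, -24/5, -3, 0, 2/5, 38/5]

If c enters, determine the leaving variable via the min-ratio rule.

Column c entries and ratios — u1: (13/5)/2 = 13/10; a: (19/5)/1 = 19/5.
Smallest ratio is 13/10 in the row of u1, so u1 leaves.

u1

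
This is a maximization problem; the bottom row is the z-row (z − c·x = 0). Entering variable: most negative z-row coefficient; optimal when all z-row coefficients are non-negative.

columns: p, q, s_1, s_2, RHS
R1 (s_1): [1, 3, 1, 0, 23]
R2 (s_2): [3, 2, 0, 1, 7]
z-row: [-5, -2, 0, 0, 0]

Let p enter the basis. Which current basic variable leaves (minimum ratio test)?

s_2

Column p entries and ratios — s_1: 23/1 = 23; s_2: 7/3 = 7/3.
Smallest ratio is 7/3 in the row of s_2, so s_2 leaves.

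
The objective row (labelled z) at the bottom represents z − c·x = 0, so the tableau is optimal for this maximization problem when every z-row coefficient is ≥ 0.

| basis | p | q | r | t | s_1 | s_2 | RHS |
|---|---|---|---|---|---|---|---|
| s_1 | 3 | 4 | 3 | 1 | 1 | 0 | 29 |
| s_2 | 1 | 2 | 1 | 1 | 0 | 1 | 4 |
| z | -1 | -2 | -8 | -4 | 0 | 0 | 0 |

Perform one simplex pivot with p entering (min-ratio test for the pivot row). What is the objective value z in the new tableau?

4

Ratio test on column p — row 1: 29/3 = 29/3; row 2: 4/1 = 4. Minimum is 4 at row 2 (s_2 leaves); pivot element 1.
Pivot on row 2; the z-row RHS becomes 0 − (-1)·4 = 4.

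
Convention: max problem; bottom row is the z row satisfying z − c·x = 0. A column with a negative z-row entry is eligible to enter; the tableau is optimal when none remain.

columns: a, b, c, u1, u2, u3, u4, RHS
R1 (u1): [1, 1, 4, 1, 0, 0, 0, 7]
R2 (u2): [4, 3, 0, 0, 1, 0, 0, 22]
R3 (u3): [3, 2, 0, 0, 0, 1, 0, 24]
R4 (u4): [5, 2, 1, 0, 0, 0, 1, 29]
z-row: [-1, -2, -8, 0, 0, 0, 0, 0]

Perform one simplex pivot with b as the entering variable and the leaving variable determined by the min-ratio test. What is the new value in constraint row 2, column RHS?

Ratio test on column b — row 1: 7/1 = 7; row 2: 22/3 = 22/3; row 3: 24/2 = 12; row 4: 29/2 = 29/2. Minimum is 7 at row 1 (u1 leaves); pivot element 1.
Divide row 1 by 1; eliminate column b from the other rows.
Row 2 update in column RHS: 22 − 3·7 = 1.

1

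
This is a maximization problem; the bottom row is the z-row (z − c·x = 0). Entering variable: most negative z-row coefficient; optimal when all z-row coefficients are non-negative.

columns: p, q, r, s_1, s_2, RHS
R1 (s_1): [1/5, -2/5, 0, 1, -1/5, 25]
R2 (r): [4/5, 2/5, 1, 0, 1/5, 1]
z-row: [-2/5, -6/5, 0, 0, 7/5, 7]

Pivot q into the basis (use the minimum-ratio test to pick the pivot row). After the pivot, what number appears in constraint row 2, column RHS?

5/2

Ratio test on column q — row 1: entry -2/5 ≤ 0; row 2: 1/(2/5) = 5/2. Minimum is 5/2 at row 2 (r leaves); pivot element 2/5.
Divide row 2 by 2/5; eliminate column q from the other rows.
In the new row 2, the RHS entry is the old entry divided by the pivot: 1/(2/5) = 5/2.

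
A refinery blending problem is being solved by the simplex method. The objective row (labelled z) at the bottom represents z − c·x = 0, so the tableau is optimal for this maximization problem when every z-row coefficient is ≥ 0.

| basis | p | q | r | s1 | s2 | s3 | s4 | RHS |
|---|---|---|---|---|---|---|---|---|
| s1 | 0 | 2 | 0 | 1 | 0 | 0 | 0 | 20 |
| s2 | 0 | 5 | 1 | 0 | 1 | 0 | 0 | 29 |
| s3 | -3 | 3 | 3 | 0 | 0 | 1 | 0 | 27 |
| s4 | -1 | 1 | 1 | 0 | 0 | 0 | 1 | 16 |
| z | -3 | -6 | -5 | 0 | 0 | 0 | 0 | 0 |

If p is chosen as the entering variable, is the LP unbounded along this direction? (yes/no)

yes

Every constraint-row entry in column p is ≤ 0, so increasing p is unbounded.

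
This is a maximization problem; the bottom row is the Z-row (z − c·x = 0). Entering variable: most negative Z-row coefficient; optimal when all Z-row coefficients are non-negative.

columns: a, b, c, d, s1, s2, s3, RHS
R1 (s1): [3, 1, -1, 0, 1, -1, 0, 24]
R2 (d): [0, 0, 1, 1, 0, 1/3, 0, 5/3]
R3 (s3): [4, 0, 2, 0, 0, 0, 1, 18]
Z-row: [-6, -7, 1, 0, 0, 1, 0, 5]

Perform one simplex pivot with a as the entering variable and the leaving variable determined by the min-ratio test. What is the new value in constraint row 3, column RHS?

9/2

Ratio test on column a — row 1: 24/3 = 8; row 2: entry 0 ≤ 0; row 3: 18/4 = 9/2. Minimum is 9/2 at row 3 (s3 leaves); pivot element 4.
Divide row 3 by 4; eliminate column a from the other rows.
In the new row 3, the RHS entry is the old entry divided by the pivot: 18/4 = 9/2.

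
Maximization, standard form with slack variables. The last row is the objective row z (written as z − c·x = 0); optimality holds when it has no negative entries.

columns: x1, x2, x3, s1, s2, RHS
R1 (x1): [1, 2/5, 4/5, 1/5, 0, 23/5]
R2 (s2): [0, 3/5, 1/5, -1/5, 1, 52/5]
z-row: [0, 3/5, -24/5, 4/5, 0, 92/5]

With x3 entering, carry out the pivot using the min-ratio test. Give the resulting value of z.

46

Ratio test on column x3 — row 1: (23/5)/(4/5) = 23/4; row 2: (52/5)/(1/5) = 52. Minimum is 23/4 at row 1 (x1 leaves); pivot element 4/5.
Pivot on row 1; the z-row RHS becomes 92/5 − (-24/5)·(23/4) = 46.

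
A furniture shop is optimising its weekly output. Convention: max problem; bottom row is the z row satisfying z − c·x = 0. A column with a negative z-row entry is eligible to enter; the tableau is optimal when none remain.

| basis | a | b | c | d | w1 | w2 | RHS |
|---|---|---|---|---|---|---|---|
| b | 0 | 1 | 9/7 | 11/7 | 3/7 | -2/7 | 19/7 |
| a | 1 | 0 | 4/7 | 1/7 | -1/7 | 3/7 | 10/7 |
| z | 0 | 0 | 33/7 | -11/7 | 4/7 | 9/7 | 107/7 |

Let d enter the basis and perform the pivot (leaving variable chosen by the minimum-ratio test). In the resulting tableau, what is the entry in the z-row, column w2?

1

Ratio test on column d — row 1: (19/7)/(11/7) = 19/11; row 2: (10/7)/(1/7) = 10. Minimum is 19/11 at row 1 (b leaves); pivot element 11/7.
Divide row 1 by 11/7; eliminate column d from the other rows.
z-row update in column w2: 9/7 − (-11/7)·(-2/11) = 1.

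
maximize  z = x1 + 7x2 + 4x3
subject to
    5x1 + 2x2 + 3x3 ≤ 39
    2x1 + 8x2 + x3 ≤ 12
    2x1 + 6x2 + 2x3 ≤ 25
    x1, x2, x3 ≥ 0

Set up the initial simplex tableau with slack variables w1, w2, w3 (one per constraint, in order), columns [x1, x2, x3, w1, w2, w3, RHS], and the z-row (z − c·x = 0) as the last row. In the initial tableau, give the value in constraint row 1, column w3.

0

Slack w3 belongs to constraint 3; its column is the unit vector e_3, so the entry in row 1 is 0.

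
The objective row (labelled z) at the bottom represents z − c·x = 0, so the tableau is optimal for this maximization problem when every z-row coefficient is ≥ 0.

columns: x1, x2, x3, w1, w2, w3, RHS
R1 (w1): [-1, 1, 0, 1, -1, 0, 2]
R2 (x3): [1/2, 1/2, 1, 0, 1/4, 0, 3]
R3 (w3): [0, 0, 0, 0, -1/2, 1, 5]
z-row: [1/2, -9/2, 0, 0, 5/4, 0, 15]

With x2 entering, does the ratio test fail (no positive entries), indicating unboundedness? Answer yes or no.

no

Column x2 has positive entries in row(s) 1, 2, so the ratio test bounds it — not unbounded.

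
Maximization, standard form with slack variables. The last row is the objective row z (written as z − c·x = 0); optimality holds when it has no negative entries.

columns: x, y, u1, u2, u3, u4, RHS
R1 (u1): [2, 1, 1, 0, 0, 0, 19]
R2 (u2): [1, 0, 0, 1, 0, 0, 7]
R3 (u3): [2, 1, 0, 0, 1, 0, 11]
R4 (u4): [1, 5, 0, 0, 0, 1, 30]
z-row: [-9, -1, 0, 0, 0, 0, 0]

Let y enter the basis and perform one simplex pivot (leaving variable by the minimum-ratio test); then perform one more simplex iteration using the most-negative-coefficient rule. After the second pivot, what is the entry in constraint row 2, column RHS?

Ratio test on column y — row 1: 19/1 = 19; row 2: entry 0 ≤ 0; row 3: 11/1 = 11; row 4: 30/5 = 6. Minimum is 6 at row 4 (u4 leaves); pivot element 5.
Divide row 4 by 5; eliminate column y from the other rows.
Second iteration: most negative z-row entry is -44/5 in column x, so x enters.
Ratio test on column x — row 1: 13/(9/5) = 65/9; row 2: 7/1 = 7; row 3: 5/(9/5) = 25/9; row 4: 6/(1/5) = 30. Minimum is 25/9 at row 3 (u3 leaves); pivot element 9/5.
Divide row 3 by 9/5; eliminate column x from the other rows.
After both pivots, the entry at constraint row 2, column RHS is 38/9.

38/9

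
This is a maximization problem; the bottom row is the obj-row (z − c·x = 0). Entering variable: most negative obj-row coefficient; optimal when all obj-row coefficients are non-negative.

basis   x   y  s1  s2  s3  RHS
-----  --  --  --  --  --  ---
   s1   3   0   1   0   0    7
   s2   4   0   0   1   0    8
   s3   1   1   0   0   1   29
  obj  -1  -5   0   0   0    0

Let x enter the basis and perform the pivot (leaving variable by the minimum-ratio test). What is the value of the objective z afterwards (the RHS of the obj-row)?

2

Ratio test on column x — row 1: 7/3 = 7/3; row 2: 8/4 = 2; row 3: 29/1 = 29. Minimum is 2 at row 2 (s2 leaves); pivot element 4.
Pivot on row 2; the obj-row RHS becomes 0 − (-1)·2 = 2.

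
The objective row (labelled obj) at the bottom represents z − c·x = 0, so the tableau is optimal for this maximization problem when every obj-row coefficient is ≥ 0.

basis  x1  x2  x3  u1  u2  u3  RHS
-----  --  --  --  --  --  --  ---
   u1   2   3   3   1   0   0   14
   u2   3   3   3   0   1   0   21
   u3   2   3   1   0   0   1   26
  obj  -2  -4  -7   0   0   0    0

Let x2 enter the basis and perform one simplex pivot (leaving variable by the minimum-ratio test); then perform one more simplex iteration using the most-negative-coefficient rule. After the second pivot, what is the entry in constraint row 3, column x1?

4/3

Ratio test on column x2 — row 1: 14/3 = 14/3; row 2: 21/3 = 7; row 3: 26/3 = 26/3. Minimum is 14/3 at row 1 (u1 leaves); pivot element 3.
Divide row 1 by 3; eliminate column x2 from the other rows.
Second iteration: most negative obj-row entry is -3 in column x3, so x3 enters.
Ratio test on column x3 — row 1: (14/3)/1 = 14/3; row 2: entry 0 ≤ 0; row 3: entry -2 ≤ 0. Minimum is 14/3 at row 1 (x2 leaves); pivot element 1.
Divide row 1 by 1; eliminate column x3 from the other rows.
After both pivots, the entry at constraint row 3, column x1 is 4/3.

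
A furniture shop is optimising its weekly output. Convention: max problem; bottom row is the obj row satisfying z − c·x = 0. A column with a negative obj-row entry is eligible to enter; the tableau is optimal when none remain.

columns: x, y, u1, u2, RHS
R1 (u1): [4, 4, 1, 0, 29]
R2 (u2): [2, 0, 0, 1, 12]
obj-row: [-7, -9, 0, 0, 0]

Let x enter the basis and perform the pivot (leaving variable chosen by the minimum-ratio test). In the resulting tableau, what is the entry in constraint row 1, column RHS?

5

Ratio test on column x — row 1: 29/4 = 29/4; row 2: 12/2 = 6. Minimum is 6 at row 2 (u2 leaves); pivot element 2.
Divide row 2 by 2; eliminate column x from the other rows.
Row 1 update in column RHS: 29 − 4·6 = 5.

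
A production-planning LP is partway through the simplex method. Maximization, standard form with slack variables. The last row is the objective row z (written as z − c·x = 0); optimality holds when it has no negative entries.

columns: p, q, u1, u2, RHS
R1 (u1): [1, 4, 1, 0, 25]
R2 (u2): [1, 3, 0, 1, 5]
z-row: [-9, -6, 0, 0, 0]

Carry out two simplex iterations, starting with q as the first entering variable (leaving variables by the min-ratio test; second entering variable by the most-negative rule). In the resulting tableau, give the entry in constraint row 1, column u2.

Ratio test on column q — row 1: 25/4 = 25/4; row 2: 5/3 = 5/3. Minimum is 5/3 at row 2 (u2 leaves); pivot element 3.
Divide row 2 by 3; eliminate column q from the other rows.
Second iteration: most negative z-row entry is -7 in column p, so p enters.
Ratio test on column p — row 1: entry -1/3 ≤ 0; row 2: (5/3)/(1/3) = 5. Minimum is 5 at row 2 (q leaves); pivot element 1/3.
Divide row 2 by 1/3; eliminate column p from the other rows.
After both pivots, the entry at constraint row 1, column u2 is -1.

-1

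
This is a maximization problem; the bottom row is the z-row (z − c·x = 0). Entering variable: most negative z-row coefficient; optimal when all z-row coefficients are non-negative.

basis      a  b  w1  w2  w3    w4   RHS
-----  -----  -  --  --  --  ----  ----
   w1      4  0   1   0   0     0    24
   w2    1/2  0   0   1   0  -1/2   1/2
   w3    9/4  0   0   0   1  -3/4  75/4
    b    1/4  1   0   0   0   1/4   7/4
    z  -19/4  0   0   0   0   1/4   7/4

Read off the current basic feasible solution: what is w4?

w4 is not in the basis, so in the current basic feasible solution w4 = 0.

0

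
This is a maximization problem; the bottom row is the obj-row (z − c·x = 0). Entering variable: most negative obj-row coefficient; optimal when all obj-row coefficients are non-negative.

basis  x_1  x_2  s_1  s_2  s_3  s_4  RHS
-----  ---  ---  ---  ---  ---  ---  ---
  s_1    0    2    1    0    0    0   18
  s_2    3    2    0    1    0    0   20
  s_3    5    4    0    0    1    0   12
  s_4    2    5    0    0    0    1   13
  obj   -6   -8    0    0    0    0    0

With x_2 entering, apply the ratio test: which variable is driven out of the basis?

Column x_2 entries and ratios — s_1: 18/2 = 9; s_2: 20/2 = 10; s_3: 12/4 = 3; s_4: 13/5 = 13/5.
Smallest ratio is 13/5 in the row of s_4, so s_4 leaves.

s_4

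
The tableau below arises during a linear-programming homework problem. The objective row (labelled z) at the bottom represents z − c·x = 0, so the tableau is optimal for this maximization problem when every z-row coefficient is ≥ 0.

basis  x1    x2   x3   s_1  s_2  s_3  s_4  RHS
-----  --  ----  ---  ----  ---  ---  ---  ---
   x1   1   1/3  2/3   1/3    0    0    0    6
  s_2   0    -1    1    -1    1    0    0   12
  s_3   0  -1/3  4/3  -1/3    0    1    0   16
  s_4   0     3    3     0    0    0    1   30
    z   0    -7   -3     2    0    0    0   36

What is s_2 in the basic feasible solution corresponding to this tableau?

12

s_2 is basic (row 2); its value is the RHS of that row, 12.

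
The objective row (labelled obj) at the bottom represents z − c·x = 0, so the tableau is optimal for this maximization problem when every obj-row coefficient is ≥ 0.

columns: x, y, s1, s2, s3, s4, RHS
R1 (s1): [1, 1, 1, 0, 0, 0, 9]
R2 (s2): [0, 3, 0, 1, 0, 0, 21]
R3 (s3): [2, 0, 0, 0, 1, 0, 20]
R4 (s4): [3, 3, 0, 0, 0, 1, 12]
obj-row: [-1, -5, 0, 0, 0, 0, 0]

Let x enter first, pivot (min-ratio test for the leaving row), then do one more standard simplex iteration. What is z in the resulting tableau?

20

Ratio test on column x — row 1: 9/1 = 9; row 2: entry 0 ≤ 0; row 3: 20/2 = 10; row 4: 12/3 = 4. Minimum is 4 at row 4 (s4 leaves); pivot element 3.
Pivot on row 4; the obj-row RHS becomes 0 − (-1)·4 = 4.
Next entering variable (most negative obj-row entry -4): y.
Ratio test on column y — row 1: entry 0 ≤ 0; row 2: 21/3 = 7; row 3: entry -2 ≤ 0; row 4: 4/1 = 4. Minimum is 4 at row 4 (x leaves); pivot element 1.
After the second pivot the obj-row RHS is 4 − (-4)·4 = 20.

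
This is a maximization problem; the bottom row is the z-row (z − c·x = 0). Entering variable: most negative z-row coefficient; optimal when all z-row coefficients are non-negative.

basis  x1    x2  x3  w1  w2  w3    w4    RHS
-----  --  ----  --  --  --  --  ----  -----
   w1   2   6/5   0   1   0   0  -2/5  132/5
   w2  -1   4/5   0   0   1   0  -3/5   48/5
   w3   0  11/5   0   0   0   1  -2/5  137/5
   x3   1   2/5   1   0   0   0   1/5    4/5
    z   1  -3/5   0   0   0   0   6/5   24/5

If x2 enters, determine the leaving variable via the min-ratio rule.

x3

Column x2 entries and ratios — w1: (132/5)/(6/5) = 22; w2: (48/5)/(4/5) = 12; w3: (137/5)/(11/5) = 137/11; x3: (4/5)/(2/5) = 2.
Smallest ratio is 2 in the row of x3, so x3 leaves.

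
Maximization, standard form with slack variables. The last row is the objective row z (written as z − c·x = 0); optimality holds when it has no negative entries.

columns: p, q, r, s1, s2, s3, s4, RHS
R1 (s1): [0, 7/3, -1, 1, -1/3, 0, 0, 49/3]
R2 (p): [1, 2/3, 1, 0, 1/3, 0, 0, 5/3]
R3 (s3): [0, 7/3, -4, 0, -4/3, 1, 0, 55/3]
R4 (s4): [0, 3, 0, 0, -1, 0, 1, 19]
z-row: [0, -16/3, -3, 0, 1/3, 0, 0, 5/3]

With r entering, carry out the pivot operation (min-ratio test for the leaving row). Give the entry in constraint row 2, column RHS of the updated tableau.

5/3

Ratio test on column r — row 1: entry -1 ≤ 0; row 2: (5/3)/1 = 5/3; row 3: entry -4 ≤ 0; row 4: entry 0 ≤ 0. Minimum is 5/3 at row 2 (p leaves); pivot element 1.
Divide row 2 by 1; eliminate column r from the other rows.
In the new row 2, the RHS entry is the old entry divided by the pivot: (5/3)/1 = 5/3.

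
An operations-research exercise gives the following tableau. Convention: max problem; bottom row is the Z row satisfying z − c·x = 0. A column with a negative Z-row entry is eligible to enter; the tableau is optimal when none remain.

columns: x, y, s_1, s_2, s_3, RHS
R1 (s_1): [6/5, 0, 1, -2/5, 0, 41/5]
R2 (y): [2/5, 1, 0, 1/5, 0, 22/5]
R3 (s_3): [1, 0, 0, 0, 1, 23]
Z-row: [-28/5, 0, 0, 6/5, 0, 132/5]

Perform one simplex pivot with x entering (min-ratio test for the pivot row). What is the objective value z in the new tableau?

Ratio test on column x — row 1: (41/5)/(6/5) = 41/6; row 2: (22/5)/(2/5) = 11; row 3: 23/1 = 23. Minimum is 41/6 at row 1 (s_1 leaves); pivot element 6/5.
Pivot on row 1; the Z-row RHS becomes 132/5 − (-28/5)·(41/6) = 194/3.

194/3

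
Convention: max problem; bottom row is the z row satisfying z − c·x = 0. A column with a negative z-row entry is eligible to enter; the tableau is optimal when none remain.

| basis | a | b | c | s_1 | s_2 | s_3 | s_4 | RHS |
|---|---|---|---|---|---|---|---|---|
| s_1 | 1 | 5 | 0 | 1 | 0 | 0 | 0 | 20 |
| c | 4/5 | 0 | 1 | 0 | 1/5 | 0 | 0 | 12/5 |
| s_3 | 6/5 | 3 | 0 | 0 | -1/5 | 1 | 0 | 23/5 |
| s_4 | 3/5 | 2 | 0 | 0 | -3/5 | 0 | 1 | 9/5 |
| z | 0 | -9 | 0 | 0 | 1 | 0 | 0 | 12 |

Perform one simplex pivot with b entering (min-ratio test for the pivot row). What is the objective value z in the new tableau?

Ratio test on column b — row 1: 20/5 = 4; row 2: entry 0 ≤ 0; row 3: (23/5)/3 = 23/15; row 4: (9/5)/2 = 9/10. Minimum is 9/10 at row 4 (s_4 leaves); pivot element 2.
Pivot on row 4; the z-row RHS becomes 12 − (-9)·(9/10) = 201/10.

201/10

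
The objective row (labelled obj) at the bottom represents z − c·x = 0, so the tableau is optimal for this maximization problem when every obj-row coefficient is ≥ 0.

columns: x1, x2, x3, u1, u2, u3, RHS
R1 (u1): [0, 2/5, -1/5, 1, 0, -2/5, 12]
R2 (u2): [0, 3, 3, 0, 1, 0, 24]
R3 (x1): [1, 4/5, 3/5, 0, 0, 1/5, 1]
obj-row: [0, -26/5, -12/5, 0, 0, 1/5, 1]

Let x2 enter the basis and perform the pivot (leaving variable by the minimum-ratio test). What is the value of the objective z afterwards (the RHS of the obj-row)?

15/2

Ratio test on column x2 — row 1: 12/(2/5) = 30; row 2: 24/3 = 8; row 3: 1/(4/5) = 5/4. Minimum is 5/4 at row 3 (x1 leaves); pivot element 4/5.
Pivot on row 3; the obj-row RHS becomes 1 − (-26/5)·(5/4) = 15/2.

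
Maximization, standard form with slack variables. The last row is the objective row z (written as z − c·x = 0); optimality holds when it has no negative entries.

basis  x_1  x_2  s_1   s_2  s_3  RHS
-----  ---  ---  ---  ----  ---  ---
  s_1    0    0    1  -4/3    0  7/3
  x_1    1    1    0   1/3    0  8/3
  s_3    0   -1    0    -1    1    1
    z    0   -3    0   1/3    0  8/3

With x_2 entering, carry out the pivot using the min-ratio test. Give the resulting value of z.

32/3

Ratio test on column x_2 — row 1: entry 0 ≤ 0; row 2: (8/3)/1 = 8/3; row 3: entry -1 ≤ 0. Minimum is 8/3 at row 2 (x_1 leaves); pivot element 1.
Pivot on row 2; the z-row RHS becomes 8/3 − (-3)·(8/3) = 32/3.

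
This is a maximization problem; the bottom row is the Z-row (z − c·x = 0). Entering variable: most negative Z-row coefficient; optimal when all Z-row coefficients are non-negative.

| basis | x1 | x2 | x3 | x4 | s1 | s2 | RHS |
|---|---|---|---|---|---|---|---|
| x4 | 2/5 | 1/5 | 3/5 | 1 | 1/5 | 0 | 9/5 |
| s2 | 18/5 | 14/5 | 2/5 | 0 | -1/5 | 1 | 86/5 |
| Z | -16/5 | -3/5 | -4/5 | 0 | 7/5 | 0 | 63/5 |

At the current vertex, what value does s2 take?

86/5

s2 is basic (row 2); its value is the RHS of that row, 86/5.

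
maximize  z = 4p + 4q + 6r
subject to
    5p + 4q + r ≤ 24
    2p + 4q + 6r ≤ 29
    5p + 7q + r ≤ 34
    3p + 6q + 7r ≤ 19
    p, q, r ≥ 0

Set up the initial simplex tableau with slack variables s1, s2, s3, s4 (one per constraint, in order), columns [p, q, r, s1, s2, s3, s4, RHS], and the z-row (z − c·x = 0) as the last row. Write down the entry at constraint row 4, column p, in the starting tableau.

3

Constraint 4 has coefficient 3 on p.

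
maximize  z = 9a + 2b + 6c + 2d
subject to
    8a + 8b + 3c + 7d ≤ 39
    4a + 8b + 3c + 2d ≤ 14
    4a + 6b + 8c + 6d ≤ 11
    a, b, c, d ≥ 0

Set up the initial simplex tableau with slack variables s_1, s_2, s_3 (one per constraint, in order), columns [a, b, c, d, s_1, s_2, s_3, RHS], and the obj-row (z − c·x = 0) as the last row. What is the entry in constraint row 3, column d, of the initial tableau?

6

Constraint 3 has coefficient 6 on d.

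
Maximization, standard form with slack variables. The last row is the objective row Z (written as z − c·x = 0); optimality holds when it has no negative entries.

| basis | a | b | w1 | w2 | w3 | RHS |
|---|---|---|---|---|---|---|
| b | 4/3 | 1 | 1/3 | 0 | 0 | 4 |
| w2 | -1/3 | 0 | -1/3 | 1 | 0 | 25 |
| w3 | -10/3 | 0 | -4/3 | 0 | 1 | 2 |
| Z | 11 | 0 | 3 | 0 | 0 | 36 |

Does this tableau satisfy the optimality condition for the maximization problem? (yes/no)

yes

Every Z-row coefficient is ≥ 0, so the tableau is optimal.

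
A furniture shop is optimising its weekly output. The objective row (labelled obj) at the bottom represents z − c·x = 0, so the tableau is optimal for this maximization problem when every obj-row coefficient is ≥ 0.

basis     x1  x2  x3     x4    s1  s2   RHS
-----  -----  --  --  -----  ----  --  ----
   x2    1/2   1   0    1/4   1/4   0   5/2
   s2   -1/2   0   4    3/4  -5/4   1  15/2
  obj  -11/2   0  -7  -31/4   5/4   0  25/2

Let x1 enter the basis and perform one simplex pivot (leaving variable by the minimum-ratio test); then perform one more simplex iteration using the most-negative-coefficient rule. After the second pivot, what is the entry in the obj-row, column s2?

7/4

Ratio test on column x1 — row 1: (5/2)/(1/2) = 5; row 2: entry -1/2 ≤ 0. Minimum is 5 at row 1 (x2 leaves); pivot element 1/2.
Divide row 1 by 1/2; eliminate column x1 from the other rows.
Second iteration: most negative obj-row entry is -7 in column x3, so x3 enters.
Ratio test on column x3 — row 1: entry 0 ≤ 0; row 2: 10/4 = 5/2. Minimum is 5/2 at row 2 (s2 leaves); pivot element 4.
Divide row 2 by 4; eliminate column x3 from the other rows.
After both pivots, the entry at the obj-row, column s2 is 7/4.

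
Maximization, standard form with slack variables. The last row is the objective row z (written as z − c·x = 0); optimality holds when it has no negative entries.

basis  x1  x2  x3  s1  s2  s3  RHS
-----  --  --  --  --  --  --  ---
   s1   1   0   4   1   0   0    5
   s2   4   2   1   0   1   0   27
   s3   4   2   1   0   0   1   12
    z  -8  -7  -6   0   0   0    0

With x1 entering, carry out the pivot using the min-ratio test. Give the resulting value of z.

24

Ratio test on column x1 — row 1: 5/1 = 5; row 2: 27/4 = 27/4; row 3: 12/4 = 3. Minimum is 3 at row 3 (s3 leaves); pivot element 4.
Pivot on row 3; the z-row RHS becomes 0 − (-8)·3 = 24.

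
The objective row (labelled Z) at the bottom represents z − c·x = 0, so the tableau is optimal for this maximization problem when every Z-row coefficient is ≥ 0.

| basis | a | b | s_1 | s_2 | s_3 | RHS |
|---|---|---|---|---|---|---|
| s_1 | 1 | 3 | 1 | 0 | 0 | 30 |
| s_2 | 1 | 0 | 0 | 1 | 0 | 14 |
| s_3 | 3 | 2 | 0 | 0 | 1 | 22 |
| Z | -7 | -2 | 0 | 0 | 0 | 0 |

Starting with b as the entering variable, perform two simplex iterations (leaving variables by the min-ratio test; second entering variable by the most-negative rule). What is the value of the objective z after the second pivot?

Ratio test on column b — row 1: 30/3 = 10; row 2: entry 0 ≤ 0; row 3: 22/2 = 11. Minimum is 10 at row 1 (s_1 leaves); pivot element 3.
Pivot on row 1; the Z-row RHS becomes 0 − (-2)·10 = 20.
Next entering variable (most negative Z-row entry -19/3): a.
Ratio test on column a — row 1: 10/(1/3) = 30; row 2: 14/1 = 14; row 3: 2/(7/3) = 6/7. Minimum is 6/7 at row 3 (s_3 leaves); pivot element 7/3.
After the second pivot the Z-row RHS is 20 − (-19/3)·(6/7) = 178/7.

178/7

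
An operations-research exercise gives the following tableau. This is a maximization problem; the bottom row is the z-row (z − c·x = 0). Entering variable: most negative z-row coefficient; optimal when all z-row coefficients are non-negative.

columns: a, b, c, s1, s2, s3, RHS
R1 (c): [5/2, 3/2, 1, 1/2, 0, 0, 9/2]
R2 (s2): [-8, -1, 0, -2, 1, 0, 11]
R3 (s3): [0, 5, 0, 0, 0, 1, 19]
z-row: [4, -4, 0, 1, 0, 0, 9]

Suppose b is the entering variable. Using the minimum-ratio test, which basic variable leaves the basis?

Column b entries and ratios — c: (9/2)/(3/2) = 3; s2: -1 ≤ 0, skip; s3: 19/5 = 19/5.
Smallest ratio is 3 in the row of c, so c leaves.

c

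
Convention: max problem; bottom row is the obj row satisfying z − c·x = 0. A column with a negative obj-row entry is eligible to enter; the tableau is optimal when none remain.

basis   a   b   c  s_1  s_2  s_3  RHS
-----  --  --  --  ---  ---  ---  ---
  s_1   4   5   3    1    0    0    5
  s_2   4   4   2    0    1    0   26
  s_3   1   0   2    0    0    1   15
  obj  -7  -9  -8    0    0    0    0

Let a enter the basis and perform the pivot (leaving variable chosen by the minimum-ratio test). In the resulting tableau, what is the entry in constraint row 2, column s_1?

Ratio test on column a — row 1: 5/4 = 5/4; row 2: 26/4 = 13/2; row 3: 15/1 = 15. Minimum is 5/4 at row 1 (s_1 leaves); pivot element 4.
Divide row 1 by 4; eliminate column a from the other rows.
Row 2 update in column s_1: 0 − 4·(1/4) = -1.

-1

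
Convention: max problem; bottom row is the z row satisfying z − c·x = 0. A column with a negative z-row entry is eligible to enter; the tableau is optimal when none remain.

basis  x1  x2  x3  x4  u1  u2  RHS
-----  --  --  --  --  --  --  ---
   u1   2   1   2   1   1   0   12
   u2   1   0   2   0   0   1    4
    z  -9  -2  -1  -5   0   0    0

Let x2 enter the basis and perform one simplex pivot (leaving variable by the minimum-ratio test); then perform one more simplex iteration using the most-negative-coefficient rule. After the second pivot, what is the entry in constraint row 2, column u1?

Ratio test on column x2 — row 1: 12/1 = 12; row 2: entry 0 ≤ 0. Minimum is 12 at row 1 (u1 leaves); pivot element 1.
Divide row 1 by 1; eliminate column x2 from the other rows.
Second iteration: most negative z-row entry is -5 in column x1, so x1 enters.
Ratio test on column x1 — row 1: 12/2 = 6; row 2: 4/1 = 4. Minimum is 4 at row 2 (u2 leaves); pivot element 1.
Divide row 2 by 1; eliminate column x1 from the other rows.
After both pivots, the entry at constraint row 2, column u1 is 0.

0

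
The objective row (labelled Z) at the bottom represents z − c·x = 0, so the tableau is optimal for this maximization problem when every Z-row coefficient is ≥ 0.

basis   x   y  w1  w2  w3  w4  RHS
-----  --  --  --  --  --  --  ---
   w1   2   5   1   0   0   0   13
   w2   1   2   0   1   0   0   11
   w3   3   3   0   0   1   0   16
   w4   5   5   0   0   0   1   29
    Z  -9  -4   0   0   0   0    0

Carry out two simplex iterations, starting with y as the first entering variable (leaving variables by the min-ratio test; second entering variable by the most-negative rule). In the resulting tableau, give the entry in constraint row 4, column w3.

-5/3

Ratio test on column y — row 1: 13/5 = 13/5; row 2: 11/2 = 11/2; row 3: 16/3 = 16/3; row 4: 29/5 = 29/5. Minimum is 13/5 at row 1 (w1 leaves); pivot element 5.
Divide row 1 by 5; eliminate column y from the other rows.
Second iteration: most negative Z-row entry is -37/5 in column x, so x enters.
Ratio test on column x — row 1: (13/5)/(2/5) = 13/2; row 2: (29/5)/(1/5) = 29; row 3: (41/5)/(9/5) = 41/9; row 4: 16/3 = 16/3. Minimum is 41/9 at row 3 (w3 leaves); pivot element 9/5.
Divide row 3 by 9/5; eliminate column x from the other rows.
After both pivots, the entry at constraint row 4, column w3 is -5/3.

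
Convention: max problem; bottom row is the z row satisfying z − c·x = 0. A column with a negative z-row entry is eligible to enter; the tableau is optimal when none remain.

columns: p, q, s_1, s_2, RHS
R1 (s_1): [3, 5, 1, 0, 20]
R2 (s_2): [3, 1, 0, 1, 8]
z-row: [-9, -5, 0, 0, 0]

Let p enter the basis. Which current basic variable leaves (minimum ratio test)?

s_2

Column p entries and ratios — s_1: 20/3 = 20/3; s_2: 8/3 = 8/3.
Smallest ratio is 8/3 in the row of s_2, so s_2 leaves.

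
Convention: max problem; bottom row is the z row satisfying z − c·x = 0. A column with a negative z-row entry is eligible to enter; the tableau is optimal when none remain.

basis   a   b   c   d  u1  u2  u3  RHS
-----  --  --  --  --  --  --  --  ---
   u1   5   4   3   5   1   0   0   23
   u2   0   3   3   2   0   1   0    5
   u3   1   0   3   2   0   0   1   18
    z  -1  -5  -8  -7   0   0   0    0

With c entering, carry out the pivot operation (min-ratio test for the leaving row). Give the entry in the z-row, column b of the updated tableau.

3

Ratio test on column c — row 1: 23/3 = 23/3; row 2: 5/3 = 5/3; row 3: 18/3 = 6. Minimum is 5/3 at row 2 (u2 leaves); pivot element 3.
Divide row 2 by 3; eliminate column c from the other rows.
z-row update in column b: -5 − (-8)·1 = 3.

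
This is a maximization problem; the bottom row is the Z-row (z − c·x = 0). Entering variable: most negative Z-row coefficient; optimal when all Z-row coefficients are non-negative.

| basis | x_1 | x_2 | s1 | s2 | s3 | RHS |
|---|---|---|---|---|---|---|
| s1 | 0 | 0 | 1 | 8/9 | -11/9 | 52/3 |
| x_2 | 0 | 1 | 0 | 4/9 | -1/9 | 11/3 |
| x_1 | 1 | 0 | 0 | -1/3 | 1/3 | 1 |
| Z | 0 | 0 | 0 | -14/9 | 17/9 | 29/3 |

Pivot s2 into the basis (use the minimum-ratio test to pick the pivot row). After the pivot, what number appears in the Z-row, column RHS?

Ratio test on column s2 — row 1: (52/3)/(8/9) = 39/2; row 2: (11/3)/(4/9) = 33/4; row 3: entry -1/3 ≤ 0. Minimum is 33/4 at row 2 (x_2 leaves); pivot element 4/9.
Divide row 2 by 4/9; eliminate column s2 from the other rows.
Z-row update in column RHS: 29/3 − (-14/9)·(33/4) = 45/2.

45/2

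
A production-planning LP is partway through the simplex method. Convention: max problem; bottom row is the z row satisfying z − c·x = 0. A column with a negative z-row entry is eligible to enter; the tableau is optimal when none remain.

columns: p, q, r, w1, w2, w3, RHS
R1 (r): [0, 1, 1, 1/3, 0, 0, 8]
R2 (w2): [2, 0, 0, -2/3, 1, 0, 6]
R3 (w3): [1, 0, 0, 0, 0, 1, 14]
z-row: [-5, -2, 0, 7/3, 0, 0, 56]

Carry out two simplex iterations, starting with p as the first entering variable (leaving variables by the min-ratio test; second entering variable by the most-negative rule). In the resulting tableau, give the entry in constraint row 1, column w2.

Ratio test on column p — row 1: entry 0 ≤ 0; row 2: 6/2 = 3; row 3: 14/1 = 14. Minimum is 3 at row 2 (w2 leaves); pivot element 2.
Divide row 2 by 2; eliminate column p from the other rows.
Second iteration: most negative z-row entry is -2 in column q, so q enters.
Ratio test on column q — row 1: 8/1 = 8; row 2: entry 0 ≤ 0; row 3: entry 0 ≤ 0. Minimum is 8 at row 1 (r leaves); pivot element 1.
Divide row 1 by 1; eliminate column q from the other rows.
After both pivots, the entry at constraint row 1, column w2 is 0.

0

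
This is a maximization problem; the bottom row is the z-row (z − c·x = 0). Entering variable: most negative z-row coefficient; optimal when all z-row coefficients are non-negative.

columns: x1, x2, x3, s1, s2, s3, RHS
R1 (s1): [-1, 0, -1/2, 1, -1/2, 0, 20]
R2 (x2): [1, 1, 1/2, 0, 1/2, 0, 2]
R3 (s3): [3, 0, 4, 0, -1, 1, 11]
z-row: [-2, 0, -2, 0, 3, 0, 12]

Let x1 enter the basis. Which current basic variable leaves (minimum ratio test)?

x2

Column x1 entries and ratios — s1: -1 ≤ 0, skip; x2: 2/1 = 2; s3: 11/3 = 11/3.
Smallest ratio is 2 in the row of x2, so x2 leaves.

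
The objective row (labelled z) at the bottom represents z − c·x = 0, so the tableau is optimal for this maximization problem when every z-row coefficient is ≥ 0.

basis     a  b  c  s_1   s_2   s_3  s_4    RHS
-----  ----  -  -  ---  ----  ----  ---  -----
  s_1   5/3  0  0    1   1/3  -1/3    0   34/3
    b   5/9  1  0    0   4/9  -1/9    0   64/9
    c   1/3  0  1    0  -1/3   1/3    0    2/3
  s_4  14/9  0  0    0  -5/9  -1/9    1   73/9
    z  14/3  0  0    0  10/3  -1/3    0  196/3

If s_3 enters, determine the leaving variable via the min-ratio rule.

Column s_3 entries and ratios — s_1: -1/3 ≤ 0, skip; b: -1/9 ≤ 0, skip; c: (2/3)/(1/3) = 2; s_4: -1/9 ≤ 0, skip.
Smallest ratio is 2 in the row of c, so c leaves.

c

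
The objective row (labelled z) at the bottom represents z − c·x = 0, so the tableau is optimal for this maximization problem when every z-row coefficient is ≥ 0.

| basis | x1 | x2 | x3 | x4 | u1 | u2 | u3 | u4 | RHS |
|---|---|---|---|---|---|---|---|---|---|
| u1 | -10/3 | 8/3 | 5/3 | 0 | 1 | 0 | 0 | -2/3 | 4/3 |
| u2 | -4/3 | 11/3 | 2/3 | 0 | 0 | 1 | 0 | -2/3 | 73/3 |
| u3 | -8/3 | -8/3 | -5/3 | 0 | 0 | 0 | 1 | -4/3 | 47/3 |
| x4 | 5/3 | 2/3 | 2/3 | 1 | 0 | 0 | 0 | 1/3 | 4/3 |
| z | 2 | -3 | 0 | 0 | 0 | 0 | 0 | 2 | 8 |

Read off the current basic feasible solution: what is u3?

u3 is basic (row 3); its value is the RHS of that row, 47/3.

47/3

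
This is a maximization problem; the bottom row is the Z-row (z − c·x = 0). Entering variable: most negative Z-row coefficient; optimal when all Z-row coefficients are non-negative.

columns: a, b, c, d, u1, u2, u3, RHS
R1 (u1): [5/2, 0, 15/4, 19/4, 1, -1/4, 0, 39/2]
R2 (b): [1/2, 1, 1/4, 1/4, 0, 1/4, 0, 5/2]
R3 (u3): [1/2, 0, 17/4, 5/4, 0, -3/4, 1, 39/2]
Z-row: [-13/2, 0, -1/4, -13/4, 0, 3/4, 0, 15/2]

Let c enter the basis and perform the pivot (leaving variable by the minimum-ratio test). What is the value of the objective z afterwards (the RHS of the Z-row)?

147/17

Ratio test on column c — row 1: (39/2)/(15/4) = 26/5; row 2: (5/2)/(1/4) = 10; row 3: (39/2)/(17/4) = 78/17. Minimum is 78/17 at row 3 (u3 leaves); pivot element 17/4.
Pivot on row 3; the Z-row RHS becomes 15/2 − (-1/4)·(78/17) = 147/17.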